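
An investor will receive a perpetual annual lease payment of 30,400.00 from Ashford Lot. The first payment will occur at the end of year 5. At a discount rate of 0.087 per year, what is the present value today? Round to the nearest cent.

Value at end of year 4: C / r = 30,400.00 / 0.087 = 349,425.2874
Discount to today: PV = 349,425.2874 / (1 + 0.087)^4 = 349,425.2874 / 1.396105 = 250,285.77

250285.77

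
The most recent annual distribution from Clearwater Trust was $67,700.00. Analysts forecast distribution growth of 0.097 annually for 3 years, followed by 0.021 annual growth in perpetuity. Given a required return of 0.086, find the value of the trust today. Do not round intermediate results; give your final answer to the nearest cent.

$1303294.98

D_1 = 74266.90000
D_2 = 81470.78930
D_3 = 89373.45586
Terminal value at year 3: TV = D_3×(1+g_2)/(r−g_2) = 91250.29844/0.065 = 1403850.74516
P_0 = D_1/(1+r)^1 + D_2/(1+r)^2 + D_3/(1+r)^3 + TV/(1+r)^3
    = 68385.72744 + 69078.40055 + 69778.08969 + 1096052.76274 = 1303294.98042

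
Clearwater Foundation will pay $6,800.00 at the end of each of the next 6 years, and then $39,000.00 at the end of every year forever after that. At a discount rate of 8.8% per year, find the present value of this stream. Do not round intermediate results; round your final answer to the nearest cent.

$297869.84

PV of 6-year annuity: $6,800.00 × [1 − (1+0.088)^−6] / 0.088 = 30687.00123
Perpetuity value at year 6: $39,000.00 / 0.088 = 443181.81818
PV of perpetuity: 443181.81818 / (1+0.088)^6 = 267182.84053
Total PV = 30687.00123 + 267182.84053 = 297869.84176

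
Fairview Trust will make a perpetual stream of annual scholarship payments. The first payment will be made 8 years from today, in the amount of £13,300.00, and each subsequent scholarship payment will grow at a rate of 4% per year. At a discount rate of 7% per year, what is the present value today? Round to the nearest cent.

£276085.72

Value at end of year 7: C₁ / (r − g) = £13,300.00 / (0.07 − 0.04) = £443,333.3333
Discount to today: PV = £443,333.3333 / (1 + 0.07)^7 = £443,333.3333 / 1.605781 = £276,085.72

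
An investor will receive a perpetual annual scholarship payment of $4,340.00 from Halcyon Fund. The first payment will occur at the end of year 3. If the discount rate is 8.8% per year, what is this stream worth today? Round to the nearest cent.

$41662.88

Value at end of year 2: C / r = $4,340.00 / 0.088 = $49,318.1818
Discount to today: PV = $49,318.1818 / (1 + 0.088)^2 = $49,318.1818 / 1.183744 = $41,662.88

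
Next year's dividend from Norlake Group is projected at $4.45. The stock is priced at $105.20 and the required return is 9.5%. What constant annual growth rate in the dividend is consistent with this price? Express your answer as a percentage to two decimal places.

P = D₁/(r−g) ⇒ g = r − D₁/P = 0.095 − $4.45/$105.20 = 0.052700

5.27%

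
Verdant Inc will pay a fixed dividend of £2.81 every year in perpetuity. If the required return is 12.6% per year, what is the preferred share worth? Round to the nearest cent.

£22.30

Level perpetuity: PV = C / r = £2.81 / 0.126 = £22.30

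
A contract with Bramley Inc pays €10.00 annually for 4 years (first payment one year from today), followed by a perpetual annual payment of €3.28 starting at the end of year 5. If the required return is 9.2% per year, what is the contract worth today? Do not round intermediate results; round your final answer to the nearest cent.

€57.33

PV of 4-year annuity: €10.00 × [1 − (1+0.092)^−4] / 0.092 = 32.25549
Perpetuity value at year 4: €3.28 / 0.092 = 35.65217
PV of perpetuity: 35.65217 / (1+0.092)^4 = 25.07237
Total PV = 32.25549 + 25.07237 = 57.32786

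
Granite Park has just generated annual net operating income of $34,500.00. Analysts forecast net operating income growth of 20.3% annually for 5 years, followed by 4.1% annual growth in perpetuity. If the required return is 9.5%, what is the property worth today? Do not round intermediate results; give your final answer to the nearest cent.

D_1 = 41503.50000
D_2 = 49928.71050
D_3 = 60064.23873
D_4 = 72257.27919
D_5 = 86925.50687
Terminal value at year 5: TV = D_5×(1+g_2)/(r−g_2) = 90489.45265/0.054 = 1675730.60467
P_0 = D_1/(1+r)^1 + D_2/(1+r)^2 + D_3/(1+r)^3 + D_4/(1+r)^4 + D_5/(1+r)^5 + TV/(1+r)^5
    = 37902.73973 + 41641.09214 + 45748.15876 + 50260.30592 + 55217.48678 + 1064470.43964 = 1295240.22297

$1295240.22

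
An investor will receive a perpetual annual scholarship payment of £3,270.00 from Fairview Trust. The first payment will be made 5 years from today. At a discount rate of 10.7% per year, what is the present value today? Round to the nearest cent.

£20350.43

Value at end of year 4: C / r = £3,270.00 / 0.107 = £30,560.7477
Discount to today: PV = £30,560.7477 / (1 + 0.107)^4 = £30,560.7477 / 1.501725 = £20,350.43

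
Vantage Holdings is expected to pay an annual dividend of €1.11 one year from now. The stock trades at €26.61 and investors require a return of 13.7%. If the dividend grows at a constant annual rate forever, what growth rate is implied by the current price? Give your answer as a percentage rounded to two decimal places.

9.53%

P = D₁/(r−g) ⇒ g = r − D₁/P = 0.137 − €1.11/€26.61 = 0.095286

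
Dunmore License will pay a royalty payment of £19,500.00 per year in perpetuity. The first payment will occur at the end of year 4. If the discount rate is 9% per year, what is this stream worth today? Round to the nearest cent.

£167306.42

Value at end of year 3: C / r = £19,500.00 / 0.09 = £216,666.6667
Discount to today: PV = £216,666.6667 / (1 + 0.09)^3 = £216,666.6667 / 1.295029 = £167,306.42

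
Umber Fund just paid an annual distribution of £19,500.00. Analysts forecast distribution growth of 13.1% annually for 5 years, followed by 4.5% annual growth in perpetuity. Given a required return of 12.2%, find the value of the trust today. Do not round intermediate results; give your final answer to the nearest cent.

£375300.03

D_1 = 22054.50000
D_2 = 24943.63950
D_3 = 28211.25627
D_4 = 31906.93085
D_5 = 36086.73879
Terminal value at year 5: TV = D_5×(1+g_2)/(r−g_2) = 37710.64203/0.077 = 489748.59783
P_0 = D_1/(1+r)^1 + D_2/(1+r)^2 + D_3/(1+r)^3 + D_4/(1+r)^4 + D_5/(1+r)^5 + TV/(1+r)^5
    = 19656.41711 + 19814.08891 + 19973.02545 + 20133.23688 + 20294.73344 + 275428.52520 = 375300.02699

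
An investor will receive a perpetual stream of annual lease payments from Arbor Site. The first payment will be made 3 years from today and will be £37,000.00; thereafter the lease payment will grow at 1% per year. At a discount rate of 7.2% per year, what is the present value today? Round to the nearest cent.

Value at end of year 2: C₁ / (r − g) = £37,000.00 / (0.072 − 0.01) = £596,774.1935
Discount to today: PV = £596,774.1935 / (1 + 0.072)^2 = £596,774.1935 / 1.149184 = £519,302.56

£519302.56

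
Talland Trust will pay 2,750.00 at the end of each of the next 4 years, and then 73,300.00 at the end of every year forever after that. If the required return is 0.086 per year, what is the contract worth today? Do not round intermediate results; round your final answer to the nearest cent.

621742.11

PV of 4-year annuity: 2,750.00 × [1 − (1+0.086)^−4] / 0.086 = 8988.01620
Perpetuity value at year 4: 73,300.00 / 0.086 = 852325.58140
PV of perpetuity: 852325.58140 / (1+0.086)^4 = 612754.09512
Total PV = 8988.01620 + 612754.09512 = 621742.11132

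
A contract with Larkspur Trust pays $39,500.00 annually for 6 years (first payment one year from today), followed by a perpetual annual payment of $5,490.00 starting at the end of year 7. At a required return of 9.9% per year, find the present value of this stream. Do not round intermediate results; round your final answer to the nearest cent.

$204012.05

PV of 6-year annuity: $39,500.00 × [1 − (1+0.099)^−6] / 0.099 = 172538.11496
Perpetuity value at year 6: $5,490.00 / 0.099 = 55454.54545
PV of perpetuity: 55454.54545 / (1+0.099)^6 = 31473.93150
Total PV = 172538.11496 + 31473.93150 = 204012.04646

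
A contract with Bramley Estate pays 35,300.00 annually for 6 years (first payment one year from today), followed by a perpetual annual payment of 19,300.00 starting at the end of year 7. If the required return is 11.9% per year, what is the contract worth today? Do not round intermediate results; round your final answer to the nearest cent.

PV of 6-year annuity: 35,300.00 × [1 − (1+0.119)^−6] / 0.119 = 145544.65333
Perpetuity value at year 6: 19,300.00 / 0.119 = 162184.87395
PV of perpetuity: 162184.87395 / (1+0.119)^6 = 82609.46859
Total PV = 145544.65333 + 82609.46859 = 228154.12192

228154.12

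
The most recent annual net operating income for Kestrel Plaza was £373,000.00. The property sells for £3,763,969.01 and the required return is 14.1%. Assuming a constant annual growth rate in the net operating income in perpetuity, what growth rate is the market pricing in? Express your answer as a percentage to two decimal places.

3.81%

P = D₀(1+g)/(r−g) ⇒ P(r−g) = D₀(1+g) ⇒ g(P+D₀) = P·r − D₀
g = (P·r − D₀)/(P + D₀) = (£3,763,969.01×0.141 − £373,000.00) / (£3,763,969.01 + £373,000.00) = 0.038124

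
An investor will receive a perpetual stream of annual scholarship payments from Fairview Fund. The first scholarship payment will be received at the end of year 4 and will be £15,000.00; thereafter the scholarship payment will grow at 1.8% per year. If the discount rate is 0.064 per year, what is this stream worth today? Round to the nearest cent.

£270712.65

Value at end of year 3: C₁ / (r − g) = £15,000.00 / (0.064 − 0.018) = £326,086.9565
Discount to today: PV = £326,086.9565 / (1 + 0.064)^3 = £326,086.9565 / 1.204550 = £270,712.65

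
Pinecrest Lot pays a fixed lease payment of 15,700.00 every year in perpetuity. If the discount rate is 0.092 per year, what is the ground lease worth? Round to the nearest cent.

Level perpetuity: PV = C / r = 15,700.00 / 0.092 = 170,652.17

170652.17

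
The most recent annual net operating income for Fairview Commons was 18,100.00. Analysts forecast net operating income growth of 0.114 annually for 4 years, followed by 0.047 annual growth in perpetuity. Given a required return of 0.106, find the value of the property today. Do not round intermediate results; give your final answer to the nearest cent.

D_1 = 20163.40000
D_2 = 22462.02760
D_3 = 25022.69875
D_4 = 27875.28640
Terminal value at year 4: TV = D_4×(1+g_2)/(r−g_2) = 29185.42486/0.059 = 494668.21804
P_0 = D_1/(1+r)^1 + D_2/(1+r)^2 + D_3/(1+r)^3 + D_4/(1+r)^4 + TV/(1+r)^4
    = 18230.92224 + 18362.79148 + 18495.61457 + 18629.39840 + 330592.88341 = 404311.61009

404311.61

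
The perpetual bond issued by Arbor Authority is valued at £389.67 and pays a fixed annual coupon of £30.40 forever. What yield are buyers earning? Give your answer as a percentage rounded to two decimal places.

P = C/r ⇒ r = C/P = £30.40/£389.67 = 0.078015

7.80%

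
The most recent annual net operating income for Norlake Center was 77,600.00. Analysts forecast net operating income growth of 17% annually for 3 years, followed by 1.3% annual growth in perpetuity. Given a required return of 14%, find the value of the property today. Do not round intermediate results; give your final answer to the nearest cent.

D_1 = 90792.00000
D_2 = 106226.64000
D_3 = 124285.16880
Terminal value at year 3: TV = D_3×(1+g_2)/(r−g_2) = 125900.87599/0.127 = 991345.48027
P_0 = D_1/(1+r)^1 + D_2/(1+r)^2 + D_3/(1+r)^3 + TV/(1+r)^3
    = 79642.10526 + 81737.95014 + 83888.94883 + 669129.96190 = 914398.96613

914398.97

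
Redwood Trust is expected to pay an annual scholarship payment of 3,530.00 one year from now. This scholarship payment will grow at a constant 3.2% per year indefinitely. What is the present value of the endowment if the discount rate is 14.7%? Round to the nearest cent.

30695.65

Growing perpetuity: P = D₁ / (r − g) = 3,530.0000 / (0.147 − 0.032) = 30,695.65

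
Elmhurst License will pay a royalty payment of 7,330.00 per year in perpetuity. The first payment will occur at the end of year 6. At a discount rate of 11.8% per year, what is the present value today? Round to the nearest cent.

Value at end of year 5: C / r = 7,330.00 / 0.118 = 62,118.6441
Discount to today: PV = 62,118.6441 / (1 + 0.118)^5 = 62,118.6441 / 1.746663 = 35,564.19

35564.19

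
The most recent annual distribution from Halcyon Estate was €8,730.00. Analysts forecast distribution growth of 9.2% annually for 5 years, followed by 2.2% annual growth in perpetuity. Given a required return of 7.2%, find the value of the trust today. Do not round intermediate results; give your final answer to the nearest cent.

€241874.36

D_1 = 9533.16000
D_2 = 10410.21072
D_3 = 11367.95011
D_4 = 12413.80152
D_5 = 13555.87126
Terminal value at year 5: TV = D_5×(1+g_2)/(r−g_2) = 13854.10042/0.05 = 277082.00846
P_0 = D_1/(1+r)^1 + D_2/(1+r)^2 + D_3/(1+r)^3 + D_4/(1+r)^4 + D_5/(1+r)^5 + TV/(1+r)^5
    = 8892.87313 + 9058.78495 + 9227.79213 + 9399.95243 + 9575.32468 + 195719.63638 = 241874.36369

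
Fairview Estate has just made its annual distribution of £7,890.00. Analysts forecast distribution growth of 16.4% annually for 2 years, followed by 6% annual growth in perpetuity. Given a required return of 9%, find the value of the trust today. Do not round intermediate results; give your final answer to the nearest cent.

D_1 = 9183.96000
D_2 = 10690.12944
Terminal value at year 2: TV = D_2×(1+g_2)/(r−g_2) = 11331.53721/0.03 = 377717.90688
P_0 = D_1/(1+r)^1 + D_2/(1+r)^2 + TV/(1+r)^2
    = 8425.65138 + 8997.66808 + 317917.60532 = 335340.92477

£335340.92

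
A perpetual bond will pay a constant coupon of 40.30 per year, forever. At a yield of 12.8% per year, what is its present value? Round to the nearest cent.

314.84

Level perpetuity: PV = C / r = 40.30 / 0.128 = 314.84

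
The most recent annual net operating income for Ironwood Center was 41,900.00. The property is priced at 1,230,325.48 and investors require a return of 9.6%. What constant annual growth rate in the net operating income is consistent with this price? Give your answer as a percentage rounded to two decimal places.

5.99%

P = D₀(1+g)/(r−g) ⇒ P(r−g) = D₀(1+g) ⇒ g(P+D₀) = P·r − D₀
g = (P·r − D₀)/(P + D₀) = (1,230,325.48×0.096 − 41,900.00) / (1,230,325.48 + 41,900.00) = 0.059904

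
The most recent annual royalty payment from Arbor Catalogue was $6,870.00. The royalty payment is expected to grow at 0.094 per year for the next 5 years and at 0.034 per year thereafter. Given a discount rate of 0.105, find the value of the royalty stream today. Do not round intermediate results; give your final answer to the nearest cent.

$128506.38

D_1 = 7515.78000
D_2 = 8222.26332
D_3 = 8995.15607
D_4 = 9840.70074
D_5 = 10765.72661
Terminal value at year 5: TV = D_5×(1+g_2)/(r−g_2) = 11131.76132/0.071 = 156785.37067
P_0 = D_1/(1+r)^1 + D_2/(1+r)^2 + D_3/(1+r)^3 + D_4/(1+r)^4 + D_5/(1+r)^5 + TV/(1+r)^5
    = 6801.61086 + 6733.90252 + 6666.86819 + 6600.50118 + 6534.79483 + 95168.70221 = 128506.37979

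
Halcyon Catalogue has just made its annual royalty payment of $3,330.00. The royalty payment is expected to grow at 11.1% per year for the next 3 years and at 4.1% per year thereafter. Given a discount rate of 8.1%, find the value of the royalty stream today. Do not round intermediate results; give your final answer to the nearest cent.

D_1 = 3699.63000
D_2 = 4110.28893
D_3 = 4566.53100
Terminal value at year 3: TV = D_3×(1+g_2)/(r−g_2) = 4753.75877/0.04 = 118843.96931
P_0 = D_1/(1+r)^1 + D_2/(1+r)^2 + D_3/(1+r)^3 + TV/(1+r)^3
    = 3422.41443 + 3517.39355 + 3615.00855 + 94080.59744 = 104635.41398

$104635.41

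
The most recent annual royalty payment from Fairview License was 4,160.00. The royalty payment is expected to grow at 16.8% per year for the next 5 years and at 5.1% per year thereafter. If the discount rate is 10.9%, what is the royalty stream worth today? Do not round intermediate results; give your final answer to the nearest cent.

D_1 = 4858.88000
D_2 = 5675.17184
D_3 = 6628.60071
D_4 = 7742.20563
D_5 = 9042.89617
Terminal value at year 5: TV = D_5×(1+g_2)/(r−g_2) = 9504.08388/0.058 = 163863.51515
P_0 = D_1/(1+r)^1 + D_2/(1+r)^2 + D_3/(1+r)^3 + D_4/(1+r)^4 + D_5/(1+r)^5 + TV/(1+r)^5
    = 4381.31650 + 4614.40728 + 4859.89874 + 5118.45061 + 5390.75772 + 97684.24771 = 122049.07856

122049.08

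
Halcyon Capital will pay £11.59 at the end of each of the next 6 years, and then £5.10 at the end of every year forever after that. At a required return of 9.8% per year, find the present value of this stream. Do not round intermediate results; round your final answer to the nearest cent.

PV of 6-year annuity: £11.59 × [1 − (1+0.098)^−6] / 0.098 = 50.77470
Perpetuity value at year 6: £5.10 / 0.098 = 52.04082
PV of perpetuity: 52.04082 / (1+0.098)^6 = 29.69820
Total PV = 50.77470 + 29.69820 = 80.47290

£80.47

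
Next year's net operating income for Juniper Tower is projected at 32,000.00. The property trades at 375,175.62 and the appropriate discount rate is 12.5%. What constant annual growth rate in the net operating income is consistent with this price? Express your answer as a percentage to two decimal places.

3.97%

P = D₁/(r−g) ⇒ g = r − D₁/P = 0.125 − 32,000.00/375,175.62 = 0.039707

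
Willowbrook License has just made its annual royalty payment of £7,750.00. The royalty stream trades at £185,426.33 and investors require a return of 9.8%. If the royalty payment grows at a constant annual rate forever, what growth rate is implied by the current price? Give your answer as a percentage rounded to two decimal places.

P = D₀(1+g)/(r−g) ⇒ P(r−g) = D₀(1+g) ⇒ g(P+D₀) = P·r − D₀
g = (P·r − D₀)/(P + D₀) = (£185,426.33×0.098 − £7,750.00) / (£185,426.33 + £7,750.00) = 0.053950

5.39%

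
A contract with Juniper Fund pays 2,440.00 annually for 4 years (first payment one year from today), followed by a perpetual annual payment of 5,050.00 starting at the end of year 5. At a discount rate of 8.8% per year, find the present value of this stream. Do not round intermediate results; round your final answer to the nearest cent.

PV of 4-year annuity: 2,440.00 × [1 − (1+0.088)^−4] / 0.088 = 7939.74335
Perpetuity value at year 4: 5,050.00 / 0.088 = 57386.36364
PV of perpetuity: 57386.36364 / (1+0.088)^4 = 40953.69811
Total PV = 7939.74335 + 40953.69811 = 48893.44145

48893.44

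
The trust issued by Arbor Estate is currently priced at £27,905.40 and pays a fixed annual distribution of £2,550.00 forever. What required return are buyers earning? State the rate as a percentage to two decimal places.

P = C/r ⇒ r = C/P = £2,550.00/£27,905.40 = 0.091380

9.14%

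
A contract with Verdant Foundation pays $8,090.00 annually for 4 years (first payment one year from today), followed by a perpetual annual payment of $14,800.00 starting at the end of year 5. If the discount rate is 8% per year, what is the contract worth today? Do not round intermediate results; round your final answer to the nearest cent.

PV of 4-year annuity: $8,090.00 × [1 − (1+0.08)^−4] / 0.08 = 26795.10614
Perpetuity value at year 4: $14,800.00 / 0.08 = 185000.00000
PV of perpetuity: 185000.00000 / (1+0.08)^4 = 135980.52277
Total PV = 26795.10614 + 135980.52277 = 162775.62890

$162775.63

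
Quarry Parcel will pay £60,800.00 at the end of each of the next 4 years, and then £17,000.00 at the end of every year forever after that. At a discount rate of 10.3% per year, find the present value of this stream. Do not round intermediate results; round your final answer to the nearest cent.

PV of 4-year annuity: £60,800.00 × [1 − (1+0.103)^−4] / 0.103 = 191482.85512
Perpetuity value at year 4: £17,000.00 / 0.103 = 165048.54369
PV of perpetuity: 165048.54369 / (1+0.103)^4 = 111508.92959
Total PV = 191482.85512 + 111508.92959 = 302991.78472

£302991.78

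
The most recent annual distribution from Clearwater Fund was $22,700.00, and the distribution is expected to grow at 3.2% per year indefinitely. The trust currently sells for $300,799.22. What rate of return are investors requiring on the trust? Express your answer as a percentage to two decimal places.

10.99%

D₁ = $22,700.00 × 1.032 = $23,426.4000
P = D₁/(r − g) ⇒ r = D₁/P + g = $23,426.4000/$300,799.22 + 0.032 = 0.077881 + 0.032 = 0.109881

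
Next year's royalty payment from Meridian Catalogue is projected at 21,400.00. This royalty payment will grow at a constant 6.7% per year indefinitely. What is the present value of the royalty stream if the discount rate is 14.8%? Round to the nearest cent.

264197.53

Growing perpetuity: P = D₁ / (r − g) = 21,400.0000 / (0.148 − 0.067) = 264,197.53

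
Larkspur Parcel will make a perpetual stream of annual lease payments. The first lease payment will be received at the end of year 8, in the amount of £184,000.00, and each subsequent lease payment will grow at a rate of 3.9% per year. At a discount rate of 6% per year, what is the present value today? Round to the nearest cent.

£5827167.09

Value at end of year 7: C₁ / (r − g) = £184,000.00 / (0.06 − 0.039) = £8,761,904.7619
Discount to today: PV = £8,761,904.7619 / (1 + 0.06)^7 = £8,761,904.7619 / 1.503630 = £5,827,167.09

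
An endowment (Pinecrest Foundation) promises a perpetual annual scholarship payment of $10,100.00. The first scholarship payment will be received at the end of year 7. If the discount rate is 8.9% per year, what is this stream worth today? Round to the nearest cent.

Value at end of year 6: C / r = $10,100.00 / 0.089 = $113,483.1461
Discount to today: PV = $113,483.1461 / (1 + 0.089)^6 = $113,483.1461 / 1.667890 = $68,039.97

$68039.97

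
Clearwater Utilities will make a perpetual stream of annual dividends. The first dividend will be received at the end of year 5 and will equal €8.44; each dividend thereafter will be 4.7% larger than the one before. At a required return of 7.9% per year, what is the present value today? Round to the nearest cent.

Value at end of year 4: C₁ / (r − g) = €8.44 / (0.079 − 0.047) = €263.7500
Discount to today: PV = €263.7500 / (1 + 0.079)^4 = €263.7500 / 1.355457 = €194.58

€194.58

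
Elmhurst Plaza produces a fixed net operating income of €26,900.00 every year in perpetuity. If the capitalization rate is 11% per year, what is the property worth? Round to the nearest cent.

€244545.45

Level perpetuity: PV = C / r = €26,900.00 / 0.11 = €244,545.45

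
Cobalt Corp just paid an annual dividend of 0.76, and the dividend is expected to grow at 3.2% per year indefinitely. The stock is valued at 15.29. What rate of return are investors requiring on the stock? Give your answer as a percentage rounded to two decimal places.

D₁ = 0.76 × 1.032 = 0.7843
P = D₁/(r − g) ⇒ r = D₁/P + g = 0.7843/15.29 + 0.032 = 0.051296 + 0.032 = 0.083296

8.33%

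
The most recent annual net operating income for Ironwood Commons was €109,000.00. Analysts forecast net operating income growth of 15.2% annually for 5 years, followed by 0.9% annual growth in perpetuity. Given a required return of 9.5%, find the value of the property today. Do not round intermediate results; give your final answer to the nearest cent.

D_1 = 125568.00000
D_2 = 144654.33600
D_3 = 166641.79507
D_4 = 191971.34792
D_5 = 221150.99281
Terminal value at year 5: TV = D_5×(1+g_2)/(r−g_2) = 223141.35174/0.086 = 2594666.88073
P_0 = D_1/(1+r)^1 + D_2/(1+r)^2 + D_3/(1+r)^3 + D_4/(1+r)^4 + D_5/(1+r)^5 + TV/(1+r)^5
    = 114673.97260 + 120643.30268 + 126923.36501 + 133530.33470 + 140481.22884 + 1648204.18483 = 2284456.38867

€2284456.39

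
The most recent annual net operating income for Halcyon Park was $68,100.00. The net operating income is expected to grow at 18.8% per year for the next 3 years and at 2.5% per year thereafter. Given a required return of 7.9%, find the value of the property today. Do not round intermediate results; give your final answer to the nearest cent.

$1973716.98

D_1 = 80902.80000
D_2 = 96112.52640
D_3 = 114181.68136
Terminal value at year 3: TV = D_3×(1+g_2)/(r−g_2) = 117036.22340/0.054 = 2167337.47032
P_0 = D_1/(1+r)^1 + D_2/(1+r)^2 + D_3/(1+r)^3 + TV/(1+r)^3
    = 74979.42539 + 82553.80664 + 90893.34781 + 1725290.39833 = 1973716.97819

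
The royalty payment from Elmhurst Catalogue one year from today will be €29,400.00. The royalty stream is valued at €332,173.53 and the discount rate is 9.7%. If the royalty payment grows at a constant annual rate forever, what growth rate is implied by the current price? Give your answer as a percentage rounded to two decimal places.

P = D₁/(r−g) ⇒ g = r − D₁/P = 0.097 − €29,400.00/€332,173.53 = 0.008492

0.85%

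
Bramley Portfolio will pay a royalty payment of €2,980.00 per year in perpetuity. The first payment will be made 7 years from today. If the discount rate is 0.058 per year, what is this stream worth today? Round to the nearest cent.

€36633.15

Value at end of year 6: C / r = €2,980.00 / 0.058 = €51,379.3103
Discount to today: PV = €51,379.3103 / (1 + 0.058)^6 = €51,379.3103 / 1.402536 = €36,633.15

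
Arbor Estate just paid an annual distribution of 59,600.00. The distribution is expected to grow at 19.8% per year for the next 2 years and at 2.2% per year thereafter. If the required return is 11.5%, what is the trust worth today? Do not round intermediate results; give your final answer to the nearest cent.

888938.07

D_1 = 71400.80000
D_2 = 85538.15840
Terminal value at year 2: TV = D_2×(1+g_2)/(r−g_2) = 87419.99788/0.093 = 939999.97726
P_0 = D_1/(1+r)^1 + D_2/(1+r)^2 + TV/(1+r)^2
    = 64036.59193 + 68803.44137 + 756098.03314 = 888938.06644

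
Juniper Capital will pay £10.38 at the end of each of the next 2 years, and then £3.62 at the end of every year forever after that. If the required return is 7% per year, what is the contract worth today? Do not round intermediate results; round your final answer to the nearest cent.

£63.94

PV of 2-year annuity: £10.38 × [1 − (1+0.07)^−2] / 0.07 = 18.76723
Perpetuity value at year 2: £3.62 / 0.07 = 51.71429
PV of perpetuity: 51.71429 / (1+0.07)^2 = 45.16926
Total PV = 18.76723 + 45.16926 = 63.93649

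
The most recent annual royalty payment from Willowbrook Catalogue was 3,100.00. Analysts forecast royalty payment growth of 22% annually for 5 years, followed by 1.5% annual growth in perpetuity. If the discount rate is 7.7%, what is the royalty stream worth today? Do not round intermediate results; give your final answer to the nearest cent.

D_1 = 3782.00000
D_2 = 4614.04000
D_3 = 5629.12880
D_4 = 6867.53714
D_5 = 8378.39531
Terminal value at year 5: TV = D_5×(1+g_2)/(r−g_2) = 8504.07124/0.062 = 137162.43928
P_0 = D_1/(1+r)^1 + D_2/(1+r)^2 + D_3/(1+r)^3 + D_4/(1+r)^4 + D_5/(1+r)^5 + TV/(1+r)^5
    = 3511.60631 + 3977.86416 + 4506.02997 + 5104.32364 + 5782.05649 + 94657.86036 = 117539.74094

117539.74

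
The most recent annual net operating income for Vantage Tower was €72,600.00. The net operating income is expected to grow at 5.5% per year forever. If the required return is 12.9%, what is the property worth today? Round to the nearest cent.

€1035040.54

D₁ = D₀ × (1 + g) = €72,600.00 × 1.055 = €76,593.0000
Growing perpetuity: P = D₁ / (r − g) = €76,593.0000 / (0.129 − 0.055) = €1,035,040.54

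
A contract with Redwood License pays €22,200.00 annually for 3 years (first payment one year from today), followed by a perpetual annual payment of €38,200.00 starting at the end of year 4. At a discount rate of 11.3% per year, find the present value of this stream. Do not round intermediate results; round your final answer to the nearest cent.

€299156.77

PV of 3-year annuity: €22,200.00 × [1 − (1+0.113)^−3] / 0.113 = 53968.65085
Perpetuity value at year 3: €38,200.00 / 0.113 = 338053.09735
PV of perpetuity: 338053.09735 / (1+0.113)^3 = 245188.12156
Total PV = 53968.65085 + 245188.12156 = 299156.77241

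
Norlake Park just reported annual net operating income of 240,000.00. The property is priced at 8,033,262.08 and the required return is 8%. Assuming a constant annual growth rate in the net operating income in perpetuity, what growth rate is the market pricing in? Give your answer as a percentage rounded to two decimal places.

P = D₀(1+g)/(r−g) ⇒ P(r−g) = D₀(1+g) ⇒ g(P+D₀) = P·r − D₀
g = (P·r − D₀)/(P + D₀) = (8,033,262.08×0.08 − 240,000.00) / (8,033,262.08 + 240,000.00) = 0.048670

4.87%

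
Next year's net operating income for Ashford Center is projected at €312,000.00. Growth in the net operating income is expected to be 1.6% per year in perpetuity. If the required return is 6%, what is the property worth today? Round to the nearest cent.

€7090909.09

Growing perpetuity: P = D₁ / (r − g) = €312,000.0000 / (0.06 − 0.016) = €7,090,909.09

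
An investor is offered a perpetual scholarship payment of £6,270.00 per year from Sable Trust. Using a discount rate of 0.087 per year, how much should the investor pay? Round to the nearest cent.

Level perpetuity: PV = C / r = £6,270.00 / 0.087 = £72,068.97

£72068.97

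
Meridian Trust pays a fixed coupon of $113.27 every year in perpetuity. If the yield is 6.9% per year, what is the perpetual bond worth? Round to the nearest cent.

Level perpetuity: PV = C / r = $113.27 / 0.069 = $1,641.59

$1641.59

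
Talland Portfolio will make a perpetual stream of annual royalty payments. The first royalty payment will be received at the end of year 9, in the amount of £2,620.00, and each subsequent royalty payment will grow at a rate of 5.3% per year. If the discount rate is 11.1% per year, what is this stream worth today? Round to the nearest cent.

£19460.81

Value at end of year 8: C₁ / (r − g) = £2,620.00 / (0.111 − 0.053) = £45,172.4138
Discount to today: PV = £45,172.4138 / (1 + 0.111)^8 = £45,172.4138 / 2.321200 = £19,460.81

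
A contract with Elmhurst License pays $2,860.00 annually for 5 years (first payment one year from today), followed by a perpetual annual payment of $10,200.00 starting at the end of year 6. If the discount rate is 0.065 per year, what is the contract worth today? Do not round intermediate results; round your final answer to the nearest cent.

PV of 5-year annuity: $2,860.00 × [1 − (1+0.065)^−5] / 0.065 = 11885.24319
Perpetuity value at year 5: $10,200.00 / 0.065 = 156923.07692
PV of perpetuity: 156923.07692 / (1+0.065)^5 = 114535.14665
Total PV = 11885.24319 + 114535.14665 = 126420.38985

$126420.39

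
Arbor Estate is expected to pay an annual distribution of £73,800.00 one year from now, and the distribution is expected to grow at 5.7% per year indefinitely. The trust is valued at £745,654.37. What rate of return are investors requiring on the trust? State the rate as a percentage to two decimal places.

15.60%

P = D₁/(r − g) ⇒ r = D₁/P + g = £73,800.0000/£745,654.37 + 0.057 = 0.098973 + 0.057 = 0.155973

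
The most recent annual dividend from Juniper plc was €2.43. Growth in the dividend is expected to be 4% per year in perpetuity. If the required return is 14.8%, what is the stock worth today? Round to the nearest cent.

€23.40

D₁ = D₀ × (1 + g) = €2.43 × 1.04 = €2.5272
Growing perpetuity: P = D₁ / (r − g) = €2.5272 / (0.148 − 0.04) = €23.40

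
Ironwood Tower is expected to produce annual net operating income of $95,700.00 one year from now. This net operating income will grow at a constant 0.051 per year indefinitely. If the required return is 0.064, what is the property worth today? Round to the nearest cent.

Growing perpetuity: P = D₁ / (r − g) = $95,700.0000 / (0.064 − 0.051) = $7,361,538.46

$7361538.46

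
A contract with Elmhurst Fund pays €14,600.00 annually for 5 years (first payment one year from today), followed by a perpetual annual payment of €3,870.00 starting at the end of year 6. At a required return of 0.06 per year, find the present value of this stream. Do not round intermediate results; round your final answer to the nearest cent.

€109698.66

PV of 5-year annuity: €14,600.00 × [1 − (1+0.06)^−5] / 0.06 = 61500.51127
Perpetuity value at year 5: €3,870.00 / 0.06 = 64500.00000
PV of perpetuity: 64500.00000 / (1+0.06)^5 = 48198.15215
Total PV = 61500.51127 + 48198.15215 = 109698.66342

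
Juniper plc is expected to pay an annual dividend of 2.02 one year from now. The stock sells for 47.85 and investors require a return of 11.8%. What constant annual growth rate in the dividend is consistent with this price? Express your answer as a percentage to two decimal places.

P = D₁/(r−g) ⇒ g = r − D₁/P = 0.118 − 2.02/47.85 = 0.075785

7.58%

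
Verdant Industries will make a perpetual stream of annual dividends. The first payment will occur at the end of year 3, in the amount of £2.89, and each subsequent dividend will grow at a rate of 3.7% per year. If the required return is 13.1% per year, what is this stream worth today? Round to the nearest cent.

£24.04

Value at end of year 2: C₁ / (r − g) = £2.89 / (0.131 − 0.037) = £30.7447
Discount to today: PV = £30.7447 / (1 + 0.131)^2 = £30.7447 / 1.279161 = £24.04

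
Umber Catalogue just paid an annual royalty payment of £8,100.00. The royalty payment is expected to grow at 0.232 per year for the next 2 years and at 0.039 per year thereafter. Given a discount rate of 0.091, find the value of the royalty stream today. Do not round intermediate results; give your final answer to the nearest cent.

D_1 = 9979.20000
D_2 = 12294.37440
Terminal value at year 2: TV = D_2×(1+g_2)/(r−g_2) = 12773.85500/0.052 = 245651.05772
P_0 = D_1/(1+r)^1 + D_2/(1+r)^2 + TV/(1+r)^2
    = 9146.83776 + 10328.96803 + 206380.72667 = 225856.53247

£225856.53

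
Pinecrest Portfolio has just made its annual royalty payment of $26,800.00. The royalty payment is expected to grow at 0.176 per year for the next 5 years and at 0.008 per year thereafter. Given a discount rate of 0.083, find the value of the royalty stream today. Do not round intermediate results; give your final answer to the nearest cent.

$716523.18

D_1 = 31516.80000
D_2 = 37063.75680
D_3 = 43586.97800
D_4 = 51258.28612
D_5 = 60279.74448
Terminal value at year 5: TV = D_5×(1+g_2)/(r−g_2) = 60761.98244/0.075 = 810159.76584
P_0 = D_1/(1+r)^1 + D_2/(1+r)^2 + D_3/(1+r)^3 + D_4/(1+r)^4 + D_5/(1+r)^5 + TV/(1+r)^5
    = 29101.38504 + 31600.39595 + 34314.00335 + 37260.63522 + 40460.30196 + 543786.45830 = 716523.17982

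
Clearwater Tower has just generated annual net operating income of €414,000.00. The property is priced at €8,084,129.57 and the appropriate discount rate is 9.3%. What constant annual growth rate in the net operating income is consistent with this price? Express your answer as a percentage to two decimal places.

P = D₀(1+g)/(r−g) ⇒ P(r−g) = D₀(1+g) ⇒ g(P+D₀) = P·r − D₀
g = (P·r − D₀)/(P + D₀) = (€8,084,129.57×0.093 − €414,000.00) / (€8,084,129.57 + €414,000.00) = 0.039753

3.98%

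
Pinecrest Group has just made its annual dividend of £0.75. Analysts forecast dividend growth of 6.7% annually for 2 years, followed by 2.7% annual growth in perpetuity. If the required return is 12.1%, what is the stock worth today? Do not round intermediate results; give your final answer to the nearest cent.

D_1 = 0.80025
D_2 = 0.85387
Terminal value at year 2: TV = D_2×(1+g_2)/(r−g_2) = 0.87692/0.094 = 9.32895
P_0 = D_1/(1+r)^1 + D_2/(1+r)^2 + TV/(1+r)^2
    = 0.71387 + 0.67948 + 7.42372 = 8.81707

£8.82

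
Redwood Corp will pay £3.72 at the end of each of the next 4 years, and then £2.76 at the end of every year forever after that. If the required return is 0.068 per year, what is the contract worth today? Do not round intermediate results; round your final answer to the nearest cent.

£43.85

PV of 4-year annuity: £3.72 × [1 − (1+0.068)^−4] / 0.068 = 12.65753
Perpetuity value at year 4: £2.76 / 0.068 = 40.58824
PV of perpetuity: 40.58824 / (1+0.068)^4 = 31.19717
Total PV = 12.65753 + 31.19717 = 43.85469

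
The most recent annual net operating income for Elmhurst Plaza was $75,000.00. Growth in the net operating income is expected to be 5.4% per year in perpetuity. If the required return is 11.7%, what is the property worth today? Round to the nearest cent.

$1254761.90

D₁ = D₀ × (1 + g) = $75,000.00 × 1.054 = $79,050.0000
Growing perpetuity: P = D₁ / (r − g) = $79,050.0000 / (0.117 − 0.054) = $1,254,761.90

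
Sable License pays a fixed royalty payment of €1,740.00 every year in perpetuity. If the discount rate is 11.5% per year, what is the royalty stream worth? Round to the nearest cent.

Level perpetuity: PV = C / r = €1,740.00 / 0.115 = €15,130.43

€15130.43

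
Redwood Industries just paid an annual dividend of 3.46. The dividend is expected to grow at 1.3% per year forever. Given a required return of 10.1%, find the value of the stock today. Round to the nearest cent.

D₁ = D₀ × (1 + g) = 3.46 × 1.013 = 3.5050
Growing perpetuity: P = D₁ / (r − g) = 3.5050 / (0.101 − 0.013) = 39.83

39.83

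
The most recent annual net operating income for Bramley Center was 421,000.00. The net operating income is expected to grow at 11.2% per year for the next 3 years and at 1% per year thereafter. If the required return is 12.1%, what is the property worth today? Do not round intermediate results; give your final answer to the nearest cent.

D_1 = 468152.00000
D_2 = 520585.02400
D_3 = 578890.54669
Terminal value at year 3: TV = D_3×(1+g_2)/(r−g_2) = 584679.45215/0.111 = 5267382.45185
P_0 = D_1/(1+r)^1 + D_2/(1+r)^2 + D_3/(1+r)^3 + TV/(1+r)^3
    = 417619.98216 + 414267.10095 + 410941.13849 + 3739194.14306 = 4982022.36465

4982022.36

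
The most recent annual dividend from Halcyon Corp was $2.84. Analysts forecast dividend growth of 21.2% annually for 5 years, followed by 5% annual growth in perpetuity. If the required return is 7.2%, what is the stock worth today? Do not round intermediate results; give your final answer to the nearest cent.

D_1 = 3.44208
D_2 = 4.17180
D_3 = 5.05622
D_4 = 6.12814
D_5 = 7.42731
Terminal value at year 5: TV = D_5×(1+g_2)/(r−g_2) = 7.79867/0.022 = 354.48516
P_0 = D_1/(1+r)^1 + D_2/(1+r)^2 + D_3/(1+r)^3 + D_4/(1+r)^4 + D_5/(1+r)^5 + TV/(1+r)^5
    = 3.21090 + 3.63023 + 4.10433 + 4.64034 + 5.24635 + 250.39412 = 271.22626

$271.23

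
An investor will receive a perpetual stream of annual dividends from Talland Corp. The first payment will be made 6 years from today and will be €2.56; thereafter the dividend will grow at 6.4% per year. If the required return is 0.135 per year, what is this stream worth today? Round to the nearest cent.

Value at end of year 5: C₁ / (r − g) = €2.56 / (0.135 − 0.064) = €36.0563
Discount to today: PV = €36.0563 / (1 + 0.135)^5 = €36.0563 / 1.883559 = €19.14

€19.14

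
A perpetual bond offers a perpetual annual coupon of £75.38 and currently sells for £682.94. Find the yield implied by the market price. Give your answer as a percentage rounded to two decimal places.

11.04%

P = C/r ⇒ r = C/P = £75.38/£682.94 = 0.110376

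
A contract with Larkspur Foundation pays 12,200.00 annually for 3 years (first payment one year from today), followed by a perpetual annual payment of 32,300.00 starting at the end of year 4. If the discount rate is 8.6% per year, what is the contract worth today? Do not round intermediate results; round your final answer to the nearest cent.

324337.46

PV of 3-year annuity: 12,200.00 × [1 − (1+0.086)^−3] / 0.086 = 31103.28153
Perpetuity value at year 3: 32,300.00 / 0.086 = 375581.39535
PV of perpetuity: 375581.39535 / (1+0.086)^3 = 293234.18278
Total PV = 31103.28153 + 293234.18278 = 324337.46431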